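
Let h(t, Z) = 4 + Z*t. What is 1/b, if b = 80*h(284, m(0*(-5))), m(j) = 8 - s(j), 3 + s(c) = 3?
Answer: 1/182080 ≈ 5.4921e-6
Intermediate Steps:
s(c) = 0 (s(c) = -3 + 3 = 0)
m(j) = 8 (m(j) = 8 - 1*0 = 8 + 0 = 8)
b = 182080 (b = 80*(4 + 8*284) = 80*(4 + 2272) = 80*2276 = 182080)
1/b = 1/182080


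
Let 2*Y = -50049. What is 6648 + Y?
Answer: -36753/2 ≈ -18377.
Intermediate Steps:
Y = -50049/2 (Y = (½)*(-50049) = -50049/2 ≈ -25025.)
6648 + Y = 6648 - 50049/2 = -36753/2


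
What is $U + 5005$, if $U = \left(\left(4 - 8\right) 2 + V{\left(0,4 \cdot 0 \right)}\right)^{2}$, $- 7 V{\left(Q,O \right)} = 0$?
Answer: $5069$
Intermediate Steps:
$V{\left(Q,O \right)} = 0$ ($V{\left(Q,O \right)} = \left(- \frac{1}{7}\right) 0 = 0$)
$U = 64$ ($U = \left(\left(4 - 8\right) 2 + 0\right)^{2} = \left(\left(-4\right) 2 + 0\right)^{2} = \left(-8 + 0\right)^{2} = \left(-8\right)^{2} = 64$)
$U + 5005 = 64 + 5005 = 5069$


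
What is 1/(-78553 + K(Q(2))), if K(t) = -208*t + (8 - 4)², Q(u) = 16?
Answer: -1/81865 ≈ -1.2215e-5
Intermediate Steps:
K(t) = 16 - 208*t (K(t) = -208*t + 4² = -208*t + 16 = 16 - 208*t)
1/(-78553 + K(Q(2))) = 1/(-78553 + (16 - 208*16)) = 1/(-78553 + (16 - 3328)) = 1/(-78553 - 3312) = 1/(-81865) = -1/81865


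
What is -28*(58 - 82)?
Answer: 672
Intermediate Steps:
-28*(58 - 82) = -28*(-24) = 672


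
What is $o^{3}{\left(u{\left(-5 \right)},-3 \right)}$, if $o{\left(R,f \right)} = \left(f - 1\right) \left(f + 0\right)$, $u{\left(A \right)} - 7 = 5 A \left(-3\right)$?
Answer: $1728$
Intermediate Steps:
$u{\left(A \right)} = 7 - 15 A$ ($u{\left(A \right)} = 7 + 5 A \left(-3\right) = 7 - 15 A$)
$o{\left(R,f \right)} = f \left(-1 + f\right)$ ($o{\left(R,f \right)} = \left(-1 + f\right) f = f \left(-1 + f\right)$)
$o^{3}{\left(u{\left(-5 \right)},-3 \right)} = \left(- 3 \left(-1 - 3\right)\right)^{3} = \left(\left(-3\right) \left(-4\right)\right)^{3} = 12^{3} = 1728$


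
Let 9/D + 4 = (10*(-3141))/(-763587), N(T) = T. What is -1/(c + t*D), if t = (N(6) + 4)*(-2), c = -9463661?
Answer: 167941/1589329056131 ≈ 1.0567e-7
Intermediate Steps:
t = -20 (t = (6 + 4)*(-2) = 10*(-2) = -20)
D = -763587/335882 (D = 9/(-4 + (10*(-3141))/(-763587)) = 9/(-4 - 31410*(-1/763587)) = 9/(-4 + 3490/84843) = 9/(-335882/84843) = 9*(-84843/335882) = -763587/335882 ≈ -2.2734)
-1/(c + t*D) = -1/(-9463661 - 20*(-763587/335882)) = -1/(-9463661 + 7635870/167941) = -1/(-1589329056131/167941) = -1*(-167941/1589329056131) = 167941/1589329056131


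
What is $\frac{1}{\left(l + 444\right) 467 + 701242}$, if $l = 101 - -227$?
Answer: $\frac{1}{1061766} \approx 9.4183 \cdot 10^{-7}$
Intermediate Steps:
$l = 328$ ($l = 101 + 227 = 328$)
$\frac{1}{\left(l + 444\right) 467 + 701242} = \frac{1}{\left(328 + 444\right) 467 + 701242} = \frac{1}{772 \cdot 467 + 701242} = \frac{1}{360524 + 701242} = \frac{1}{1061766}$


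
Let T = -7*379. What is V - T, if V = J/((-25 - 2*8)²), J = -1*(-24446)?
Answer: 4484139/1681 ≈ 2667.5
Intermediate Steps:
J = 24446
V = 24446/1681 (V = 24446/((-25 - 2*8)²) = 24446/((-25 - 16)²) = 24446/((-41)²) = 24446/1681 ≈ 14.543)
T = -2653
V - T = 24446/1681 - 1*(-2653) = 24446/1681 + 2653 = 4484139/1681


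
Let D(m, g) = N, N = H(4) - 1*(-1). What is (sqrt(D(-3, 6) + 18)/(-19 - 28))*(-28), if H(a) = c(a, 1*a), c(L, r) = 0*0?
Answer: 28*sqrt(19)/47 ≈ 2.5968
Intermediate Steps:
c(L, r) = 0
H(a) = 0
N = 1 (N = 0 - 1*(-1) = 0 + 1 = 1)
D(m, g) = 1
(sqrt(D(-3, 6) + 18)/(-19 - 28))*(-28) = (sqrt(1 + 18)/(-19 - 28))*(-28) = (sqrt(19)/(-47))*(-28) = (sqrt(19)*(-1/47))*(-28) = -sqrt(19)/47*(-28) = 28*sqrt(19)/47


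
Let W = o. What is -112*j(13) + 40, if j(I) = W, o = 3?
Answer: -296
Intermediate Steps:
W = 3
j(I) = 3
-112*j(13) + 40 = -112*3 + 40 = -336 + 40 = -296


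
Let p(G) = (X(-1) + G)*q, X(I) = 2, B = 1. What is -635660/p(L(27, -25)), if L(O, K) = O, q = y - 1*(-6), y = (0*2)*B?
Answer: -317830/87 ≈ -3653.2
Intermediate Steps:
y = 0 (y = (0*2)*1 = 0*1 = 0)
q = 6 (q = 0 - 1*(-6) = 0 + 6 = 6)
p(G) = 12 + 6*G (p(G) = (2 + G)*6 = 12 + 6*G)
-635660/p(L(27, -25)) = -635660/(12 + 6*27) = -635660/(12 + 162) = -635660/174 = -635660*1/174 = -317830/87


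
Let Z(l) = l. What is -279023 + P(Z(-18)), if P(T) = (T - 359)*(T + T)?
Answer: -265451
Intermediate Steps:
P(T) = 2*T*(-359 + T) (P(T) = (-359 + T)*(2*T) = 2*T*(-359 + T))
-279023 + P(Z(-18)) = -279023 + 2*(-18)*(-359 - 18) = -279023 + 2*(-18)*(-377) = -279023 + 13572 = -265451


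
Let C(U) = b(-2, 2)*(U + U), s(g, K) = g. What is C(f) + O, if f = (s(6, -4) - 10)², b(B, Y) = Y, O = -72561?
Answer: -72497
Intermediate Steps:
f = 16 (f = (6 - 10)² = (-4)² = 16)
C(U) = 4*U (C(U) = 2*(U + U) = 2*(2*U) = 4*U)
C(f) + O = 4*16 - 72561 = 64 - 72561 = -72497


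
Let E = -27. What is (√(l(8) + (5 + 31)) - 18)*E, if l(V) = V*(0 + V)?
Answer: 216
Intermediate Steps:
l(V) = V² (l(V) = V*V = V²)
(√(l(8) + (5 + 31)) - 18)*E = (√(8² + (5 + 31)) - 18)*(-27) = (√(64 + 36) - 18)*(-27) = (√100 - 18)*(-27) = (10 - 18)*(-27) = -8*(-27) = 216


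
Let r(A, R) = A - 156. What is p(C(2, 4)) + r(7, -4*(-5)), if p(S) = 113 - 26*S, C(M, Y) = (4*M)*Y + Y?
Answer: -972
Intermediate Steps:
C(M, Y) = Y + 4*M*Y (C(M, Y) = 4*M*Y + Y = Y + 4*M*Y)
r(A, R) = -156 + A
p(S) = 113 - 26*S
p(C(2, 4)) + r(7, -4*(-5)) = (113 - 104*(1 + 4*2)) + (-156 + 7) = (113 - 104*(1 + 8)) - 149 = (113 - 104*9) - 149 = (113 - 26*36) - 149 = (113 - 936) - 149 = -823 - 149 = -972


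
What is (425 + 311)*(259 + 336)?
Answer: 437920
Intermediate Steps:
(425 + 311)*(259 + 336) = 736*595 = 437920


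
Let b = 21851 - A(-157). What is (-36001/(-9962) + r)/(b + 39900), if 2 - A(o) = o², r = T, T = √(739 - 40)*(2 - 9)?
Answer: 36001/860696876 - 7*√699/86398 ≈ -0.0021002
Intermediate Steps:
T = -7*√699 (T = √699*(-7) = -7*√699 ≈ -185.07)
r = -7*√699 ≈ -185.07
A(o) = 2 - o²
b = 46498 (b = 21851 - (2 - 1*(-157)²) = 21851 - (2 - 1*24649) = 21851 - (2 - 24649) = 21851 - 1*(-24647) = 21851 + 24647 = 46498)
(-36001/(-9962) + r)/(b + 39900) = (-36001/(-9962) - 7*√699)/(46498 + 39900) = (-36001*(-1/9962) - 7*√699)/86398 = (36001/9962 - 7*√699)*(1/86398) = 36001/860696876 - 7*√699/86398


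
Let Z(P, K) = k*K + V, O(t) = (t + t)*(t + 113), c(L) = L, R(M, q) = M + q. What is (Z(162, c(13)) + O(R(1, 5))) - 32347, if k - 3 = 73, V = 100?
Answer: -29831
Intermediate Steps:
O(t) = 2*t*(113 + t) (O(t) = (2*t)*(113 + t) = 2*t*(113 + t))
k = 76 (k = 3 + 73 = 76)
Z(P, K) = 100 + 76*K (Z(P, K) = 76*K + 100 = 100 + 76*K)
(Z(162, c(13)) + O(R(1, 5))) - 32347 = ((100 + 76*13) + 2*(1 + 5)*(113 + (1 + 5))) - 32347 = ((100 + 988) + 2*6*(113 + 6)) - 32347 = (1088 + 2*6*119) - 32347 = (1088 + 1428) - 32347 = 2516 - 32347 = -29831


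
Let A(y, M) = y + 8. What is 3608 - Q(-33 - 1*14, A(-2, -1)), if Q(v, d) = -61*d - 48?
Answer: 4022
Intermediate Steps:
A(y, M) = 8 + y
Q(v, d) = -48 - 61*d
3608 - Q(-33 - 1*14, A(-2, -1)) = 3608 - (-48 - 61*(8 - 2)) = 3608 - (-48 - 61*6) = 3608 - (-48 - 366) = 3608 - 1*(-414) = 3608 + 414 = 4022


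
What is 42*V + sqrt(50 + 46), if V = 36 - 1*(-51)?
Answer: 3654 + 4*sqrt(6) ≈ 3663.8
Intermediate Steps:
V = 87 (V = 36 + 51 = 87)
42*V + sqrt(50 + 46) = 42*87 + sqrt(50 + 46) = 3654 + sqrt(96) = 3654 + 4*sqrt(6)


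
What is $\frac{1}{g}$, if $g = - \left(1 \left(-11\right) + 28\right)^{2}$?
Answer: $- \frac{1}{289} \approx -0.0034602$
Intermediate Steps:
$g = -289$ ($g = - \left(-11 + 28\right)^{2} = - 17^{2} = \left(-1\right) 289 = -289$)
$\frac{1}{g} = \frac{1}{-289} = - \frac{1}{289}$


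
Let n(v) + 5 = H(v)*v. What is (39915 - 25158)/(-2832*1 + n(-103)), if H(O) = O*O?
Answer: -4919/365188 ≈ -0.013470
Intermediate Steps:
H(O) = O²
n(v) = -5 + v³ (n(v) = -5 + v²*v = -5 + v³)
(39915 - 25158)/(-2832*1 + n(-103)) = (39915 - 25158)/(-2832*1 + (-5 + (-103)³)) = 14757/(-2832 + (-5 - 1092727)) = 14757/(-2832 - 1092732) = 14757/(-1095564) = 14757*(-1/1095564) = -4919/365188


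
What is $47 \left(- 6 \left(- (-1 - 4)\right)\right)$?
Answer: $-1410$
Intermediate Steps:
$47 \left(- 6 \left(- (-1 - 4)\right)\right) = 47 \left(- 6 \left(\left(-1\right) \left(-5\right)\right)\right) = 47 \left(\left(-6\right) 5\right) = 47 \left(-30\right) = -1410$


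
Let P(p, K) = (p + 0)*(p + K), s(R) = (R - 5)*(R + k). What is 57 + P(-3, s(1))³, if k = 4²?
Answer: 9663654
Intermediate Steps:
k = 16
s(R) = (-5 + R)*(16 + R) (s(R) = (R - 5)*(R + 16) = (-5 + R)*(16 + R))
P(p, K) = p*(K + p)
57 + P(-3, s(1))³ = 57 + (-3*((-80 + 1² + 11*1) - 3))³ = 57 + (-3*((-80 + 1 + 11) - 3))³ = 57 + (-3*(-68 - 3))³ = 57 + (-3*(-71))³ = 57 + 213³ = 57 + 9663597 = 9663654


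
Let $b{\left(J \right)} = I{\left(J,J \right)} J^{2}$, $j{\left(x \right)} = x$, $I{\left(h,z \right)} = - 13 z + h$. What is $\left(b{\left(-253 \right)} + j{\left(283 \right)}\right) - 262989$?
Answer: $194068618$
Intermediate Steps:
$I{\left(h,z \right)} = h - 13 z$
$b{\left(J \right)} = - 12 J^{3}$ ($b{\left(J \right)} = \left(J - 13 J\right) J^{2} = - 12 J J^{2} = - 12 J^{3}$)
$\left(b{\left(-253 \right)} + j{\left(283 \right)}\right) - 262989 = \left(- 12 \left(-253\right)^{3} + 283\right) - 262989 = \left(\left(-12\right) \left(-16194277\right) + 283\right) - 262989 = \left(194331324 + 283\right) - 262989 = 194331607 - 262989 = 194068618$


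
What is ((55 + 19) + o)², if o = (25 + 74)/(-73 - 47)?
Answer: 8567329/1600 ≈ 5354.6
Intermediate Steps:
o = -33/40 (o = 99/(-120) = 99*(-1/120) = -33/40 ≈ -0.82500)
((55 + 19) + o)² = ((55 + 19) - 33/40)² = (74 - 33/40)² = (2927/40)² = 8567329/1600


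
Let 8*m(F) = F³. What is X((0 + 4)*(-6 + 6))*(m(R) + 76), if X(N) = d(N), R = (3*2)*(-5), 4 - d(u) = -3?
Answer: -23093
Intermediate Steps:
d(u) = 7 (d(u) = 4 - 1*(-3) = 4 + 3 = 7)
R = -30 (R = 6*(-5) = -30)
m(F) = F³/8
X(N) = 7
X((0 + 4)*(-6 + 6))*(m(R) + 76) = 7*((⅛)*(-30)³ + 76) = 7*((⅛)*(-27000) + 76) = 7*(-3375 + 76) = 7*(-3299) = -23093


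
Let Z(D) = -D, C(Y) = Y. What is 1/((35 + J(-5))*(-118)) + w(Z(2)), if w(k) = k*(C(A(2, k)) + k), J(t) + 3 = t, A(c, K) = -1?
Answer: 19115/3186 ≈ 5.9997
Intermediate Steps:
J(t) = -3 + t
w(k) = k*(-1 + k)
1/((35 + J(-5))*(-118)) + w(Z(2)) = 1/((35 + (-3 - 5))*(-118)) + (-1*2)*(-1 - 1*2) = 1/((35 - 8)*(-118)) - 2*(-1 - 2) = 1/(27*(-118)) - 2*(-3) = 1/(-3186) + 6 = -1/3186 + 6 = 19115/3186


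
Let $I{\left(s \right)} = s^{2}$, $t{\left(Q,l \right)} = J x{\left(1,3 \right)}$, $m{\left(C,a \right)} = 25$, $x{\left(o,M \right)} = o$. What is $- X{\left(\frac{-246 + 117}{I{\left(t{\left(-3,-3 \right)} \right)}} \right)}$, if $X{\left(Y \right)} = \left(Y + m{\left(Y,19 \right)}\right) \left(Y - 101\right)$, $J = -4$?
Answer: $\frac{472895}{256} \approx 1847.2$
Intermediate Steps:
$t{\left(Q,l \right)} = -4$ ($t{\left(Q,l \right)} = \left(-4\right) 1 = -4$)
$X{\left(Y \right)} = \left(-101 + Y\right) \left(25 + Y\right)$ ($X{\left(Y \right)} = \left(Y + 25\right) \left(Y - 101\right) = \left(25 + Y\right) \left(-101 + Y\right) = \left(-101 + Y\right) \left(25 + Y\right)$)
$- X{\left(\frac{-246 + 117}{I{\left(t{\left(-3,-3 \right)} \right)}} \right)} = - (-2525 + \left(\frac{-246 + 117}{\left(-4\right)^{2}}\right)^{2} - 76 \frac{-246 + 117}{\left(-4\right)^{2}}) = - (-2525 + \left(- \frac{129}{16}\right)^{2} - 76 \left(- \frac{129}{16}\right)) = - (-2525 + \left(\left(-129\right) \frac{1}{16}\right)^{2} - 76 \left(\left(-129\right) \frac{1}{16}\right)) = - (-2525 + \left(- \frac{129}{16}\right)^{2} - - \frac{2451}{4}) = - (-2525 + \frac{16641}{256} + \frac{2451}{4}) = \left(-1\right) \left(- \frac{472895}{256}\right) = \frac{472895}{256}$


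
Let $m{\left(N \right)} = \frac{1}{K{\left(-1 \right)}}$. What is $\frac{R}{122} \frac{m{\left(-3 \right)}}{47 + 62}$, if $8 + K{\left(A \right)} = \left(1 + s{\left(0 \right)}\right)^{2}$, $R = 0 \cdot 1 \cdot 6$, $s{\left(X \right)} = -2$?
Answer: $0$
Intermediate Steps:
$R = 0$ ($R = 0 \cdot 6 = 0$)
$K{\left(A \right)} = -7$ ($K{\left(A \right)} = -8 + \left(1 - 2\right)^{2} = -8 + \left(-1\right)^{2} = -8 + 1 = -7$)
$m{\left(N \right)} = - \frac{1}{7}$ ($m{\left(N \right)} = \frac{1}{-7} = - \frac{1}{7}$)
$\frac{R}{122} \frac{m{\left(-3 \right)}}{47 + 62} = \frac{0}{122} \left(- \frac{1}{7 \left(47 + 62\right)}\right) = 0 \cdot \frac{1}{122} \left(- \frac{1}{7 \cdot 109}\right) = 0 \left(\left(- \frac{1}{7}\right) \frac{1}{109}\right) = 0 \left(- \frac{1}{763}\right) = 0$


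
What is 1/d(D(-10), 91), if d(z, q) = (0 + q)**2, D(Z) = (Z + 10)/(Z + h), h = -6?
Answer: 1/8281 ≈ 0.00012076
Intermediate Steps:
D(Z) = (10 + Z)/(-6 + Z) (D(Z) = (Z + 10)/(Z - 6) = (10 + Z)/(-6 + Z))
d(z, q) = q**2
1/d(D(-10), 91) = 1/(91**2) = 1/8281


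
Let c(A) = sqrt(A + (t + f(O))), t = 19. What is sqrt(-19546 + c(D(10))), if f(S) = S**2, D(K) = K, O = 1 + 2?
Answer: sqrt(-19546 + sqrt(38)) ≈ 139.78*I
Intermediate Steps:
O = 3
c(A) = sqrt(28 + A) (c(A) = sqrt(A + (19 + 3**2)) = sqrt(A + (19 + 9)) = sqrt(A + 28) = sqrt(28 + A))
sqrt(-19546 + c(D(10))) = sqrt(-19546 + sqrt(28 + 10)) = sqrt(-19546 + sqrt(38))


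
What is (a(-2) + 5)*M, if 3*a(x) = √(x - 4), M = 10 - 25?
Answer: -75 - 5*I*√6 ≈ -75.0 - 12.247*I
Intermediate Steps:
M = -15
a(x) = √(-4 + x)/3 (a(x) = √(x - 4)/3 = √(-4 + x)/3)
(a(-2) + 5)*M = (√(-4 - 2)/3 + 5)*(-15) = (√(-6)/3 + 5)*(-15) = ((I*√6)/3 + 5)*(-15) = (I*√6/3 + 5)*(-15) = (5 + I*√6/3)*(-15) = -75 - 5*I*√6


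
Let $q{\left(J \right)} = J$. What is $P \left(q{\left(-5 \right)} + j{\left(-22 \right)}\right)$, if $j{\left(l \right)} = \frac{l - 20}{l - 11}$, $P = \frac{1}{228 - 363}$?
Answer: $\frac{41}{1485} \approx 0.027609$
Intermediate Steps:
$P = - \frac{1}{135}$ ($P = \frac{1}{-135} = - \frac{1}{135} \approx -0.0074074$)
$j{\left(l \right)} = \frac{-20 + l}{-11 + l}$
$P \left(q{\left(-5 \right)} + j{\left(-22 \right)}\right) = - \frac{-5 + \frac{-20 - 22}{-11 - 22}}{135} = - \frac{-5 + \frac{1}{-33} \left(-42\right)}{135} = - \frac{-5 - - \frac{14}{11}}{135} = - \frac{-5 + \frac{14}{11}}{135} = \left(- \frac{1}{135}\right) \left(- \frac{41}{11}\right) = \frac{41}{1485}$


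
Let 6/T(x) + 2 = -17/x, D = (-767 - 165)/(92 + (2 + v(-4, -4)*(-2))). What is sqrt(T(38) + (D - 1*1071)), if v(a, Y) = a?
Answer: I*sqrt(2705996913)/1581 ≈ 32.903*I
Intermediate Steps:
D = -466/51 (D = (-767 - 165)/(92 + (2 - 4*(-2))) = -932/(92 + (2 + 8)) = -932/(92 + 10) = -932/102 = -932*1/102 = -466/51 ≈ -9.1373)
T(x) = 6/(-2 - 17/x)
sqrt(T(38) + (D - 1*1071)) = sqrt(-6*38/(17 + 2*38) + (-466/51 - 1*1071)) = sqrt(-6*38/(17 + 76) + (-466/51 - 1071)) = sqrt(-6*38/93 - 55087/51) = sqrt(-6*38*1/93 - 55087/51) = sqrt(-76/31 - 55087/51) = sqrt(-1711573/1581) = I*sqrt(2705996913)/1581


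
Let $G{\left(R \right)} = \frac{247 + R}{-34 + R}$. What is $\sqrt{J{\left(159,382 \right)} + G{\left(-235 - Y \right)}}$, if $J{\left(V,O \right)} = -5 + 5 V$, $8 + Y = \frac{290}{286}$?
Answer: $\frac{\sqrt{277235145835}}{18734} \approx 28.106$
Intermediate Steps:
$Y = - \frac{999}{143}$ ($Y = -8 + \frac{290}{286} = -8 + 290 \cdot \frac{1}{286} = -8 + \frac{145}{143} = - \frac{999}{143} \approx -6.986$)
$G{\left(R \right)} = \frac{247 + R}{-34 + R}$
$\sqrt{J{\left(159,382 \right)} + G{\left(-235 - Y \right)}} = \sqrt{\left(-5 + 5 \cdot 159\right) + \frac{247 - \frac{32606}{143}}{-34 - \frac{32606}{143}}} = \sqrt{\left(-5 + 795\right) + \frac{247 + \left(-235 + \frac{999}{143}\right)}{-34 + \left(-235 + \frac{999}{143}\right)}} = \sqrt{790 + \frac{247 - \frac{32606}{143}}{-34 - \frac{32606}{143}}} = \sqrt{790 + \frac{1}{- \frac{37468}{143}} \cdot \frac{2715}{143}} = \sqrt{790 - \frac{2715}{37468}} = \sqrt{\frac{29597005}{37468}} = \frac{\sqrt{277235145835}}{18734}$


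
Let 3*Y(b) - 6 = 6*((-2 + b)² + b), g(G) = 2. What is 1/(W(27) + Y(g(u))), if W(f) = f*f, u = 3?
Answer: 1/735 ≈ 0.0013605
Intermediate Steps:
W(f) = f²
Y(b) = 2 + 2*b + 2*(-2 + b)² (Y(b) = 2 + (6*((-2 + b)² + b))/3 = 2 + (6*(b + (-2 + b)²))/3 = 2 + (6*b + 6*(-2 + b)²)/3 = 2 + (2*b + 2*(-2 + b)²) = 2 + 2*b + 2*(-2 + b)²)
1/(W(27) + Y(g(u))) = 1/(27² + (2 + 2*2 + 2*(-2 + 2)²)) = 1/(729 + (2 + 4 + 2*0²)) = 1/(729 + (2 + 4 + 2*0)) = 1/(729 + (2 + 4 + 0)) = 1/(729 + 6) = 1/735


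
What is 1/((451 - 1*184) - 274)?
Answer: -⅐ ≈ -0.14286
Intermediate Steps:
1/((451 - 1*184) - 274) = 1/((451 - 184) - 274) = 1/(267 - 274) = 1/(-7) = -⅐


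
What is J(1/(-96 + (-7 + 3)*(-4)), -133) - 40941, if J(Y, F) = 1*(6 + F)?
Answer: -41068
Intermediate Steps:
J(Y, F) = 6 + F
J(1/(-96 + (-7 + 3)*(-4)), -133) - 40941 = (6 - 133) - 40941 = -127 - 40941 = -41068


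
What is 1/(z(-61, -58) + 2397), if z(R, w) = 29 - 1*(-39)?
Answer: 1/2465 ≈ 0.00040568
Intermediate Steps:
z(R, w) = 68 (z(R, w) = 29 + 39 = 68)
1/(z(-61, -58) + 2397) = 1/(68 + 2397) = 1/2465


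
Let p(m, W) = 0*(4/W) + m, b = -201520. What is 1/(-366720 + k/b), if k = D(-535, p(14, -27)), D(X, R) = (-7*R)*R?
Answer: -50380/18475353257 ≈ -2.7269e-6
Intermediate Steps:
p(m, W) = m (p(m, W) = 0 + m = m)
D(X, R) = -7*R²
k = -1372 (k = -7*14² = -7*196 = -1372)
1/(-366720 + k/b) = 1/(-366720 - 1372/(-201520)) = 1/(-366720 - 1372*(-1/201520)) = 1/(-366720 + 343/50380) = 1/(-18475353257/50380) = -50380/18475353257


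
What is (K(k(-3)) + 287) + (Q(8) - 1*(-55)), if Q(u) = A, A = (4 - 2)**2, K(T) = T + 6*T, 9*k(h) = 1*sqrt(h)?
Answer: 346 + 7*I*sqrt(3)/9 ≈ 346.0 + 1.3472*I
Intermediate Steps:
k(h) = sqrt(h)/9 (k(h) = (1*sqrt(h))/9 = sqrt(h)/9)
K(T) = 7*T
A = 4 (A = 2**2 = 4)
Q(u) = 4
(K(k(-3)) + 287) + (Q(8) - 1*(-55)) = (7*(sqrt(-3)/9) + 287) + (4 - 1*(-55)) = (7*((I*sqrt(3))/9) + 287) + (4 + 55) = (7*(I*sqrt(3)/9) + 287) + 59 = (7*I*sqrt(3)/9 + 287) + 59 = (287 + 7*I*sqrt(3)/9) + 59 = 346 + 7*I*sqrt(3)/9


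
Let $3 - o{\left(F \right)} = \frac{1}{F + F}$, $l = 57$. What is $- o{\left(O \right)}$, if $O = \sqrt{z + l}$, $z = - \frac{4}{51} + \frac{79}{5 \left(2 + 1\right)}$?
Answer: $-3 + \frac{\sqrt{449310}}{10572} \approx -2.9366$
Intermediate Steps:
$z = \frac{441}{85}$ ($z = \left(-4\right) \frac{1}{51} + \frac{79}{5 \cdot 3} = - \frac{4}{51} + \frac{79}{15} = \frac{441}{85} \approx 5.1882$)
$O = \frac{\sqrt{449310}}{85}$ ($O = \sqrt{\frac{441}{85} + 57} = \sqrt{\frac{5286}{85}} = \frac{\sqrt{449310}}{85} \approx 7.886$)
$o{\left(F \right)} = 3 - \frac{1}{2 F}$ ($o{\left(F \right)} = 3 - \frac{1}{F + F} = 3 - \frac{1}{2 F}$)
$- o{\left(O \right)} = - (3 - \frac{1}{2 \frac{\sqrt{449310}}{85}}) = - (3 - \frac{\frac{1}{5286} \sqrt{449310}}{2}) = - (3 - \frac{\sqrt{449310}}{10572}) = -3 + \frac{\sqrt{449310}}{10572}$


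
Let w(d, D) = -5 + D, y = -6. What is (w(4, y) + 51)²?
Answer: 1600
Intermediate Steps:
(w(4, y) + 51)² = ((-5 - 6) + 51)² = (-11 + 51)² = 40² = 1600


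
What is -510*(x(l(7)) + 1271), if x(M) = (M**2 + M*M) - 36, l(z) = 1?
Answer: -630870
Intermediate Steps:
x(M) = -36 + 2*M**2 (x(M) = (M**2 + M**2) - 36 = 2*M**2 - 36 = -36 + 2*M**2)
-510*(x(l(7)) + 1271) = -510*((-36 + 2*1**2) + 1271) = -510*((-36 + 2*1) + 1271) = -510*((-36 + 2) + 1271) = -510*(-34 + 1271) = -510*1237 = -630870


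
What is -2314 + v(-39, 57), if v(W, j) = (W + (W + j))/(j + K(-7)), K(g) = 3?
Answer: -46287/20 ≈ -2314.4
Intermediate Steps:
v(W, j) = (j + 2*W)/(3 + j) (v(W, j) = (W + (W + j))/(j + 3) = (j + 2*W)/(3 + j))
-2314 + v(-39, 57) = -2314 + (57 + 2*(-39))/(3 + 57) = -2314 + (57 - 78)/60 = -2314 + (1/60)*(-21) = -2314 - 7/20 = -46287/20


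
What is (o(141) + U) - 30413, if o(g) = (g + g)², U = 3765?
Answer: 52876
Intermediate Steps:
o(g) = 4*g² (o(g) = (2*g)² = 4*g²)
(o(141) + U) - 30413 = (4*141² + 3765) - 30413 = (4*19881 + 3765) - 30413 = (79524 + 3765) - 30413 = 83289 - 30413 = 52876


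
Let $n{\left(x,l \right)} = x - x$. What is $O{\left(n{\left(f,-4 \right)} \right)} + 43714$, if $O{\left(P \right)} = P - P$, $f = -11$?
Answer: $43714$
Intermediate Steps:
$n{\left(x,l \right)} = 0$
$O{\left(P \right)} = 0$
$O{\left(n{\left(f,-4 \right)} \right)} + 43714 = 0 + 43714 = 43714$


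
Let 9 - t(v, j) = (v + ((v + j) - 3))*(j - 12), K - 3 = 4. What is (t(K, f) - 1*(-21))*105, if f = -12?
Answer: 630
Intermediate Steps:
K = 7 (K = 3 + 4 = 7)
t(v, j) = 9 - (-12 + j)*(-3 + j + 2*v) (t(v, j) = 9 - (v + ((v + j) - 3))*(j - 12) = 9 - (v + ((j + v) - 3))*(-12 + j) = 9 - (v + (-3 + j + v))*(-12 + j) = 9 - (-3 + j + 2*v)*(-12 + j) = 9 - (-12 + j)*(-3 + j + 2*v))
(t(K, f) - 1*(-21))*105 = ((-27 - 1*(-12)² + 15*(-12) + 24*7 - 2*(-12)*7) - 1*(-21))*105 = ((-27 - 1*144 - 180 + 168 + 168) + 21)*105 = ((-27 - 144 - 180 + 168 + 168) + 21)*105 = (-15 + 21)*105 = 6*105 = 630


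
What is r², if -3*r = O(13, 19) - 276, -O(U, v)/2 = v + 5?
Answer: 11664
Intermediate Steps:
O(U, v) = -10 - 2*v (O(U, v) = -2*(v + 5) = -2*(5 + v) = -10 - 2*v)
r = 108 (r = -((-10 - 2*19) - 276)/3 = -((-10 - 38) - 276)/3 = -(-48 - 276)/3 = -⅓*(-324) = 108)
r² = 108² = 11664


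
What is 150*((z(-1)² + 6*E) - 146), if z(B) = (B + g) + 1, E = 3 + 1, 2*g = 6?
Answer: -16950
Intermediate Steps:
g = 3 (g = (½)*6 = 3)
E = 4
z(B) = 4 + B (z(B) = (B + 3) + 1 = (3 + B) + 1 = 4 + B)
150*((z(-1)² + 6*E) - 146) = 150*(((4 - 1)² + 6*4) - 146) = 150*((3² + 24) - 146) = 150*((9 + 24) - 146) = 150*(33 - 146) = 150*(-113) = -16950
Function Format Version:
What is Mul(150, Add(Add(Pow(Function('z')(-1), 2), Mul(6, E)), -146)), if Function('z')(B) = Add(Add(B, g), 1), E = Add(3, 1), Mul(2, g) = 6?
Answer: -16950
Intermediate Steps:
g = 3 (g = Mul(Rational(1, 2), 6) = 3)
E = 4
Function('z')(B) = Add(4, B) (Function('z')(B) = Add(Add(B, 3), 1) = Add(Add(3, B), 1) = Add(4, B))
Mul(150, Add(Add(Pow(Function('z')(-1), 2), Mul(6, E)), -146)) = Mul(150, Add(Add(Pow(Add(4, -1), 2), Mul(6, 4)), -146)) = Mul(150, Add(Add(Pow(3, 2), 24), -146)) = Mul(150, Add(Add(9, 24), -146)) = Mul(150, Add(33, -146)) = Mul(150, -113) = -16950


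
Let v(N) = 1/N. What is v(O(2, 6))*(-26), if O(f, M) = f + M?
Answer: -13/4 ≈ -3.2500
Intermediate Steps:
O(f, M) = M + f
v(O(2, 6))*(-26) = -26/(6 + 2) = -26/8 = (⅛)*(-26) = -13/4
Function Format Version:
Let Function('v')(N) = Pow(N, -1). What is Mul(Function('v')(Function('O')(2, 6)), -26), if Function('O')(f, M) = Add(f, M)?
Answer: Rational(-13, 4) ≈ -3.2500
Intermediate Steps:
Function('O')(f, M) = Add(M, f)
Mul(Function('v')(Function('O')(2, 6)), -26) = Mul(Pow(Add(6, 2), -1), -26) = Mul(Pow(8, -1), -26) = Mul(Rational(1, 8), -26) = Rational(-13, 4)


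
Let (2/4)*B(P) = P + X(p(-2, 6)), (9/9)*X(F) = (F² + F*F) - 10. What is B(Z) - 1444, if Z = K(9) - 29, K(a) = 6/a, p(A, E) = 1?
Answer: -4550/3 ≈ -1516.7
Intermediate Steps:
X(F) = -10 + 2*F² (X(F) = (F² + F*F) - 10 = (F² + F²) - 10 = 2*F² - 10 = -10 + 2*F²)
Z = -85/3 (Z = 6/9 - 29 = 6*(⅑) - 29 = ⅔ - 29 = -85/3 ≈ -28.333)
B(P) = -16 + 2*P (B(P) = 2*(P + (-10 + 2*1²)) = 2*(P + (-10 + 2*1)) = 2*(P + (-10 + 2)) = 2*(P - 8) = 2*(-8 + P) = -16 + 2*P)
B(Z) - 1444 = (-16 + 2*(-85/3)) - 1444 = (-16 - 170/3) - 1444 = -218/3 - 1444 = -4550/3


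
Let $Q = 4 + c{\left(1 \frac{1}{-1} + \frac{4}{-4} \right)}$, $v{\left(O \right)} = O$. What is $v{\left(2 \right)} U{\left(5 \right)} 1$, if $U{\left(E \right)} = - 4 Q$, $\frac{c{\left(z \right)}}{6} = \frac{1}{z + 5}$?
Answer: $-48$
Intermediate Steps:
$c{\left(z \right)} = \frac{6}{5 + z}$ ($c{\left(z \right)} = \frac{6}{z + 5} = \frac{6}{5 + z}$)
$Q = 6$ ($Q = 4 + \frac{6}{5 + \left(1 \frac{1}{-1} + \frac{4}{-4}\right)} = 4 + \frac{6}{5 + \left(1 \left(-1\right) + 4 \left(- \frac{1}{4}\right)\right)} = 4 + \frac{6}{5 - 2} = 4 + \frac{6}{3} = 4 + 6 \cdot \frac{1}{3} = 4 + 2 = 6$)
$U{\left(E \right)} = -24$ ($U{\left(E \right)} = \left(-4\right) 6 = -24$)
$v{\left(2 \right)} U{\left(5 \right)} 1 = 2 \left(-24\right) 1 = \left(-48\right) 1 = -48$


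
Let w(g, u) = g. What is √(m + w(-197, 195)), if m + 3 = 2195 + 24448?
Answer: √26443 ≈ 162.61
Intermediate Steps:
m = 26640 (m = -3 + (2195 + 24448) = -3 + 26643 = 26640)
√(m + w(-197, 195)) = √(26640 - 197) = √26443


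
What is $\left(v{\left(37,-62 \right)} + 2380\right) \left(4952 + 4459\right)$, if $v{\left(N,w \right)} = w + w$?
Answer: $21231216$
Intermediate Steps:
$v{\left(N,w \right)} = 2 w$
$\left(v{\left(37,-62 \right)} + 2380\right) \left(4952 + 4459\right) = \left(2 \left(-62\right) + 2380\right) \left(4952 + 4459\right) = \left(-124 + 2380\right) 9411 = 2256 \cdot 9411 = 21231216$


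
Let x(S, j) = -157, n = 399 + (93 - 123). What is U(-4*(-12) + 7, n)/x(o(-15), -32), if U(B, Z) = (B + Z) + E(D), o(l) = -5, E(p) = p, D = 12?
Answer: -436/157 ≈ -2.7771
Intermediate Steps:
n = 369 (n = 399 - 30 = 369)
U(B, Z) = 12 + B + Z (U(B, Z) = (B + Z) + 12 = 12 + B + Z)
U(-4*(-12) + 7, n)/x(o(-15), -32) = (12 + (-4*(-12) + 7) + 369)/(-157) = (12 + (48 + 7) + 369)*(-1/157) = (12 + 55 + 369)*(-1/157) = 436*(-1/157) = -436/157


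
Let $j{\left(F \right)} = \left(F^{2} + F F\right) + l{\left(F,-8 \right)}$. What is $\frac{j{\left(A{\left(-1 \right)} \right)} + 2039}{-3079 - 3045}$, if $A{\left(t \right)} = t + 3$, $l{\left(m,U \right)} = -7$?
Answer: $- \frac{510}{1531} \approx -0.33312$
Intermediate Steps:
$A{\left(t \right)} = 3 + t$
$j{\left(F \right)} = -7 + 2 F^{2}$ ($j{\left(F \right)} = \left(F^{2} + F F\right) - 7 = \left(F^{2} + F^{2}\right) - 7 = 2 F^{2} - 7 = -7 + 2 F^{2}$)
$\frac{j{\left(A{\left(-1 \right)} \right)} + 2039}{-3079 - 3045} = \frac{\left(-7 + 2 \left(3 - 1\right)^{2}\right) + 2039}{-3079 - 3045} = \frac{\left(-7 + 2 \cdot 2^{2}\right) + 2039}{-6124} = \left(\left(-7 + 2 \cdot 4\right) + 2039\right) \left(- \frac{1}{6124}\right) = \left(\left(-7 + 8\right) + 2039\right) \left(- \frac{1}{6124}\right) = \left(1 + 2039\right) \left(- \frac{1}{6124}\right) = 2040 \left(- \frac{1}{6124}\right) = - \frac{510}{1531}$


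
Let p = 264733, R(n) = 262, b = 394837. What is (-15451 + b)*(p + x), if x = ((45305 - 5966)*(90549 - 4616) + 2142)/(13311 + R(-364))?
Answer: 377962838456724/1939 ≈ 1.9493e+11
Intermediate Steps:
x = 3380520429/13573 (x = ((45305 - 5966)*(90549 - 4616) + 2142)/(13311 + 262) = (39339*85933 + 2142)/13573 = (3380518287 + 2142)*(1/13573) = 3380520429*(1/13573) = 3380520429/13573 ≈ 2.4906e+5)
(-15451 + b)*(p + x) = (-15451 + 394837)*(264733 + 3380520429/13573) = 379386*(6973741438/13573) = 377962838456724/1939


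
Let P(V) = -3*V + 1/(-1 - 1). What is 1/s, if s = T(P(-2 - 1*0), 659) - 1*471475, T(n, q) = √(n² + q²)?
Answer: -377180/177830593051 - 2*√1737245/889152965255 ≈ -2.1240e-6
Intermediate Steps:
P(V) = -½ - 3*V (P(V) = -3*V + 1/(-2) = -3*V - ½ = -½ - 3*V)
s = -471475 + √1737245/2 (s = √((-½ - 3*(-2 - 1*0))² + 659²) - 1*471475 = √((-½ - 3*(-2 + 0))² + 434281) - 471475 = √((-½ - 3*(-2))² + 434281) - 471475 = √((-½ + 6)² + 434281) - 471475 = √((11/2)² + 434281) - 471475 = √(121/4 + 434281) - 471475 = √(1737245/4) - 471475 = √1737245/2 - 471475 = -471475 + √1737245/2 ≈ -4.7082e+5)
1/s = 1/(-471475 + √1737245/2)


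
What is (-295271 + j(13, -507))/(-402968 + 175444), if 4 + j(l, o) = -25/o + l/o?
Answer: 49901471/38451556 ≈ 1.2978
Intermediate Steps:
j(l, o) = -4 - 25/o + l/o (j(l, o) = -4 + (-25/o + l/o) = -4 - 25/o + l/o)
(-295271 + j(13, -507))/(-402968 + 175444) = (-295271 + (-25 + 13 - 4*(-507))/(-507))/(-402968 + 175444) = (-295271 - (-25 + 13 + 2028)/507)/(-227524) = (-295271 - 1/507*2016)*(-1/227524) = (-295271 - 672/169)*(-1/227524) = -49901471/169*(-1/227524) = 49901471/38451556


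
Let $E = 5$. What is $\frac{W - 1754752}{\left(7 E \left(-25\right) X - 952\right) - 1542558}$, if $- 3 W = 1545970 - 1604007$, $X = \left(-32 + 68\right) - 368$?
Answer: $\frac{5206219}{3759030} \approx 1.385$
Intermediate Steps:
$X = -332$ ($X = 36 - 368 = -332$)
$W = \frac{58037}{3}$ ($W = - \frac{1545970 - 1604007}{3} = \left(- \frac{1}{3}\right) \left(-58037\right) = \frac{58037}{3} \approx 19346.0$)
$\frac{W - 1754752}{\left(7 E \left(-25\right) X - 952\right) - 1542558} = \frac{\frac{58037}{3} - 1754752}{\left(7 \cdot 5 \left(-25\right) \left(-332\right) - 952\right) - 1542558} = - \frac{5206219}{3 \left(\left(35 \left(-25\right) \left(-332\right) - 952\right) - 1542558\right)} = - \frac{5206219}{3 \left(\left(\left(-875\right) \left(-332\right) - 952\right) - 1542558\right)} = - \frac{5206219}{3 \left(\left(290500 - 952\right) - 1542558\right)} = - \frac{5206219}{3 \left(289548 - 1542558\right)} = - \frac{5206219}{3 \left(-1253010\right)} = \left(- \frac{5206219}{3}\right) \left(- \frac{1}{1253010}\right) = \frac{5206219}{3759030}$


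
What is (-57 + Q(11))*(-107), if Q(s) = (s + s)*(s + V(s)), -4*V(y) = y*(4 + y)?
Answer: 154615/2 ≈ 77308.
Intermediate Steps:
V(y) = -y*(4 + y)/4
Q(s) = 2*s*(s - s*(4 + s)/4) (Q(s) = (s + s)*(s - s*(4 + s)/4) = (2*s)*(s - s*(4 + s)/4) = 2*s*(s - s*(4 + s)/4))
(-57 + Q(11))*(-107) = (-57 - 1/2*11**3)*(-107) = (-57 - 1/2*1331)*(-107) = (-57 - 1331/2)*(-107) = -1445/2*(-107) = 154615/2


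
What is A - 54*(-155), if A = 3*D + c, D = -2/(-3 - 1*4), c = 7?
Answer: 58645/7 ≈ 8377.9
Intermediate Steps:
D = 2/7 (D = -2/(-3 - 4) = -2/(-7) = -2*(-⅐) = 2/7 ≈ 0.28571)
A = 55/7 (A = 3*(2/7) + 7 = 6/7 + 7 = 55/7 ≈ 7.8571)
A - 54*(-155) = 55/7 - 54*(-155) = 55/7 + 8370 = 58645/7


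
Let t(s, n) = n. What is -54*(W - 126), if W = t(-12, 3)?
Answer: 6642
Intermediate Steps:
W = 3
-54*(W - 126) = -54*(3 - 126) = -54*(-123) = 6642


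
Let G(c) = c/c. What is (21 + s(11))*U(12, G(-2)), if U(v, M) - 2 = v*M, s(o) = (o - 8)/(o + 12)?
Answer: 6804/23 ≈ 295.83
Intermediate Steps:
G(c) = 1
s(o) = (-8 + o)/(12 + o)
U(v, M) = 2 + M*v (U(v, M) = 2 + v*M = 2 + M*v)
(21 + s(11))*U(12, G(-2)) = (21 + (-8 + 11)/(12 + 11))*(2 + 1*12) = (21 + 3/23)*(2 + 12) = (21 + (1/23)*3)*14 = (21 + 3/23)*14 = (486/23)*14 = 6804/23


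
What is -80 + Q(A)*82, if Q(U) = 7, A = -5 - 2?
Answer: 494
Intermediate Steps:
A = -7
-80 + Q(A)*82 = -80 + 7*82 = -80 + 574 = 494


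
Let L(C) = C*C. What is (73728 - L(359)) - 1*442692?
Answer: -497845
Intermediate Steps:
L(C) = C**2
(73728 - L(359)) - 1*442692 = (73728 - 1*359**2) - 1*442692 = (73728 - 1*128881) - 442692 = (73728 - 128881) - 442692 = -55153 - 442692 = -497845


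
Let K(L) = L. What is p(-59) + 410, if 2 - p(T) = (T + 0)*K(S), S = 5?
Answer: 707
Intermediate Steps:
p(T) = 2 - 5*T (p(T) = 2 - (T + 0)*5 = 2 - T*5 = 2 - 5*T)
p(-59) + 410 = (2 - 5*(-59)) + 410 = (2 + 295) + 410 = 297 + 410 = 707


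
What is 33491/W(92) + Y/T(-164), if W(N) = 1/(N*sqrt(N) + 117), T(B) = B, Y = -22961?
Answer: 642648269/164 + 6162344*sqrt(23) ≈ 3.3472e+7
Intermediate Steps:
W(N) = 1/(117 + N**(3/2)) (W(N) = 1/(N**(3/2) + 117) = 1/(117 + N**(3/2)))
33491/W(92) + Y/T(-164) = 33491/(1/(117 + 92**(3/2))) - 22961/(-164) = 33491/(1/(117 + 184*sqrt(23))) - 22961*(-1/164) = 33491*(117 + 184*sqrt(23)) + 22961/164 = (3918447 + 6162344*sqrt(23)) + 22961/164 = 642648269/164 + 6162344*sqrt(23)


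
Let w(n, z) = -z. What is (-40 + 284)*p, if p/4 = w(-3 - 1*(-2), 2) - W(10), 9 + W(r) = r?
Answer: -2928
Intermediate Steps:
W(r) = -9 + r
p = -12 (p = 4*(-1*2 - (-9 + 10)) = 4*(-2 - 1*1) = 4*(-2 - 1) = 4*(-3) = -12)
(-40 + 284)*p = (-40 + 284)*(-12) = 244*(-12) = -2928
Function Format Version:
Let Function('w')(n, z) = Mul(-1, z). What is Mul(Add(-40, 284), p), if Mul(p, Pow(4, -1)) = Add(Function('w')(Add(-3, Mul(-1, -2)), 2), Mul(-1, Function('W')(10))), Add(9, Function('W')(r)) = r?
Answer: -2928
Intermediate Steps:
Function('W')(r) = Add(-9, r)
p = -12 (p = Mul(4, Add(Mul(-1, 2), Mul(-1, Add(-9, 10)))) = Mul(4, Add(-2, Mul(-1, 1))) = Mul(4, Add(-2, -1)) = Mul(4, -3) = -12)
Mul(Add(-40, 284), p) = Mul(Add(-40, 284), -12) = Mul(244, -12) = -2928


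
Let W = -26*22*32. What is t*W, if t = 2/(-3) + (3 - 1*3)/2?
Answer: 36608/3 ≈ 12203.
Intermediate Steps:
W = -18304 (W = -572*32 = -18304)
t = -⅔ (t = 2*(-⅓) + (3 - 3)*(½) = -⅔ + 0*(½) = -⅔ + 0 = -⅔ ≈ -0.66667)
t*W = -⅔*(-18304) = 36608/3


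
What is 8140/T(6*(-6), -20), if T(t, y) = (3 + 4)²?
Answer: 8140/49 ≈ 166.12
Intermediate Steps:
T(t, y) = 49 (T(t, y) = 7² = 49)
8140/T(6*(-6), -20) = 8140/49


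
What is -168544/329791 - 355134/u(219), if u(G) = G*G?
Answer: -41734511926/5272368717 ≈ -7.9157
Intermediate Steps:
u(G) = G**2
-168544/329791 - 355134/u(219) = -168544/329791 - 355134/(219**2) = -168544*1/329791 - 355134/47961 = -168544/329791 - 355134*1/47961 = -168544/329791 - 118378/15987 = -41734511926/5272368717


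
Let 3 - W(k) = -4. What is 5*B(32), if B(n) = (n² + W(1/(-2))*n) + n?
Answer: 6400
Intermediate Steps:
W(k) = 7 (W(k) = 3 - 1*(-4) = 3 + 4 = 7)
B(n) = n² + 8*n (B(n) = (n² + 7*n) + n = n² + 8*n)
5*B(32) = 5*(32*(8 + 32)) = 5*(32*40) = 5*1280 = 6400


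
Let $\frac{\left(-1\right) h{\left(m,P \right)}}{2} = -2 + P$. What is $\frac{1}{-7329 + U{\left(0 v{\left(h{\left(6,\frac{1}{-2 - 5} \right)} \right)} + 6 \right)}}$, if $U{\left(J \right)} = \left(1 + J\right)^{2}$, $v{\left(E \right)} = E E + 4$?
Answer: $- \frac{1}{7280} \approx -0.00013736$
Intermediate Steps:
$h{\left(m,P \right)} = 4 - 2 P$ ($h{\left(m,P \right)} = - 2 \left(-2 + P\right) = 4 - 2 P$)
$v{\left(E \right)} = 4 + E^{2}$ ($v{\left(E \right)} = E^{2} + 4 = 4 + E^{2}$)
$\frac{1}{-7329 + U{\left(0 v{\left(h{\left(6,\frac{1}{-2 - 5} \right)} \right)} + 6 \right)}} = \frac{1}{-7329 + \left(1 + \left(0 \left(4 + \left(4 - \frac{2}{-2 - 5}\right)^{2}\right) + 6\right)\right)^{2}} = \frac{1}{-7329 + \left(1 + \left(0 \left(4 + \left(4 - \frac{2}{-7}\right)^{2}\right) + 6\right)\right)^{2}} = \frac{1}{-7329 + \left(1 + \left(0 \left(4 + \left(4 - - \frac{2}{7}\right)^{2}\right) + 6\right)\right)^{2}} = \frac{1}{-7329 + \left(1 + \left(0 \left(4 + \left(4 + \frac{2}{7}\right)^{2}\right) + 6\right)\right)^{2}} = \frac{1}{-7329 + \left(1 + \left(0 \left(4 + \left(\frac{30}{7}\right)^{2}\right) + 6\right)\right)^{2}} = \frac{1}{-7329 + \left(1 + \left(0 \left(4 + \frac{900}{49}\right) + 6\right)\right)^{2}} = \frac{1}{-7329 + \left(1 + \left(0 \cdot \frac{1096}{49} + 6\right)\right)^{2}} = \frac{1}{-7329 + \left(1 + \left(0 + 6\right)\right)^{2}} = \frac{1}{-7329 + \left(1 + 6\right)^{2}} = \frac{1}{-7329 + 7^{2}} = \frac{1}{-7329 + 49} = \frac{1}{-7280} = - \frac{1}{7280}$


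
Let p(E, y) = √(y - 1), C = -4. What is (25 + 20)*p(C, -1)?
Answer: 45*I*√2 ≈ 63.64*I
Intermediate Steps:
p(E, y) = √(-1 + y)
(25 + 20)*p(C, -1) = (25 + 20)*√(-1 - 1) = 45*√(-2) = 45*(I*√2) = 45*I*√2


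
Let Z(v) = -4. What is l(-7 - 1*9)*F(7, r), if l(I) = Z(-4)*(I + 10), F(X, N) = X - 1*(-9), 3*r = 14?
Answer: 384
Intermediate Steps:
r = 14/3 (r = (⅓)*14 = 14/3 ≈ 4.6667)
F(X, N) = 9 + X (F(X, N) = X + 9 = 9 + X)
l(I) = -40 - 4*I (l(I) = -4*(I + 10) = -4*(10 + I) = -40 - 4*I)
l(-7 - 1*9)*F(7, r) = (-40 - 4*(-7 - 1*9))*(9 + 7) = (-40 - 4*(-7 - 9))*16 = (-40 - 4*(-16))*16 = (-40 + 64)*16 = 24*16 = 384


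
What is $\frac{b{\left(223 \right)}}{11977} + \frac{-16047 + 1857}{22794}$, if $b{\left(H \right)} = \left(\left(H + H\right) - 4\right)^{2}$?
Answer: $\frac{24615939}{1568987} \approx 15.689$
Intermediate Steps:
$b{\left(H \right)} = \left(-4 + 2 H\right)^{2}$ ($b{\left(H \right)} = \left(2 H - 4\right)^{2} = \left(-4 + 2 H\right)^{2}$)
$\frac{b{\left(223 \right)}}{11977} + \frac{-16047 + 1857}{22794} = \frac{4 \left(-2 + 223\right)^{2}}{11977} + \frac{-16047 + 1857}{22794} = 4 \cdot 221^{2} \cdot \frac{1}{11977} - \frac{2365}{3799} = 4 \cdot 48841 \cdot \frac{1}{11977} - \frac{2365}{3799} = 195364 \cdot \frac{1}{11977} - \frac{2365}{3799} = \frac{195364}{11977} - \frac{2365}{3799} = \frac{24615939}{1568987}$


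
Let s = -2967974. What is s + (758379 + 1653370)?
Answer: -556225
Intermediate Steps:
s + (758379 + 1653370) = -2967974 + (758379 + 1653370) = -2967974 + 2411749 = -556225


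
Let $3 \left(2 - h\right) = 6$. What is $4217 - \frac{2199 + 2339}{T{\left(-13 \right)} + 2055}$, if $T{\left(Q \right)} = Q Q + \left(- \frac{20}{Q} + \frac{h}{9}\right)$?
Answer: $\frac{60973625}{14466} \approx 4215.0$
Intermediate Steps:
$h = 0$ ($h = 2 - 2 = 0$)
$T{\left(Q \right)} = Q^{2} - \frac{20}{Q}$ ($T{\left(Q \right)} = Q Q + \left(- \frac{20}{Q} + \frac{0}{9}\right) = Q^{2} + \left(- \frac{20}{Q} + 0 \cdot \frac{1}{9}\right) = Q^{2} + \left(- \frac{20}{Q} + 0\right) = Q^{2} - \frac{20}{Q}$)
$4217 - \frac{2199 + 2339}{T{\left(-13 \right)} + 2055} = 4217 - \frac{2199 + 2339}{\frac{-20 + \left(-13\right)^{3}}{-13} + 2055} = 4217 - \frac{4538}{- \frac{-20 - 2197}{13} + 2055} = 4217 - \frac{4538}{\left(- \frac{1}{13}\right) \left(-2217\right) + 2055} = 4217 - \frac{4538}{\frac{2217}{13} + 2055} = 4217 - \frac{4538}{\frac{28932}{13}} = 4217 - 4538 \cdot \frac{13}{28932} = 4217 - \frac{29497}{14466} = \frac{60973625}{14466}$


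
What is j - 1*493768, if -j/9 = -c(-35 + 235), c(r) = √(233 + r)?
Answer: -493768 + 9*√433 ≈ -4.9358e+5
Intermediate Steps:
j = 9*√433 (j = -(-9)*√(233 + (-35 + 235)) = -(-9)*√(233 + 200) = -(-9)*√433 = 9*√433 ≈ 187.28)
j - 1*493768 = 9*√433 - 1*493768 = 9*√433 - 493768 = -493768 + 9*√433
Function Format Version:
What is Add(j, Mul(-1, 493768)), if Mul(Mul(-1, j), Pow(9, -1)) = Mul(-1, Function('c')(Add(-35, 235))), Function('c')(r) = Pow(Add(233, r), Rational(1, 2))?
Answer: Add(-493768, Mul(9, Pow(433, Rational(1, 2)))) ≈ -4.9358e+5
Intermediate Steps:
j = Mul(9, Pow(433, Rational(1, 2))) (j = Mul(-9, Mul(-1, Pow(Add(233, Add(-35, 235)), Rational(1, 2)))) = Mul(-9, Mul(-1, Pow(Add(233, 200), Rational(1, 2)))) = Mul(-9, Mul(-1, Pow(433, Rational(1, 2)))) = Mul(9, Pow(433, Rational(1, 2))) ≈ 187.28)
Add(j, Mul(-1, 493768)) = Add(Mul(9, Pow(433, Rational(1, 2))), Mul(-1, 493768)) = Add(Mul(9, Pow(433, Rational(1, 2))), -493768) = Add(-493768, Mul(9, Pow(433, Rational(1, 2))))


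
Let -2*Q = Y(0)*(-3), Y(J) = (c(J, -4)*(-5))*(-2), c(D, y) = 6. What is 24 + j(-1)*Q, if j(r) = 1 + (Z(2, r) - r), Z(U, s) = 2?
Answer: 384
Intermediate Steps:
j(r) = 3 - r (j(r) = 1 + (2 - r) = 3 - r)
Y(J) = 60 (Y(J) = (6*(-5))*(-2) = -30*(-2) = 60)
Q = 90 (Q = -30*(-3) = -½*(-180) = 90)
24 + j(-1)*Q = 24 + (3 - 1*(-1))*90 = 24 + (3 + 1)*90 = 24 + 4*90 = 24 + 360 = 384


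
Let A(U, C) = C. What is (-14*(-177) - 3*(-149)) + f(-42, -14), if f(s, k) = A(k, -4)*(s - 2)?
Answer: 3101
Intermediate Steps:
f(s, k) = 8 - 4*s (f(s, k) = -4*(s - 2) = -4*(-2 + s) = 8 - 4*s)
(-14*(-177) - 3*(-149)) + f(-42, -14) = (-14*(-177) - 3*(-149)) + (8 - 4*(-42)) = (2478 + 447) + (8 + 168) = 2925 + 176 = 3101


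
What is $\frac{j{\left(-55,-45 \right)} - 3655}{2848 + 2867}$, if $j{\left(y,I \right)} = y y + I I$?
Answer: $\frac{31}{127} \approx 0.24409$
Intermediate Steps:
$j{\left(y,I \right)} = I^{2} + y^{2}$ ($j{\left(y,I \right)} = y^{2} + I^{2} = I^{2} + y^{2}$)
$\frac{j{\left(-55,-45 \right)} - 3655}{2848 + 2867} = \frac{\left(\left(-45\right)^{2} + \left(-55\right)^{2}\right) - 3655}{2848 + 2867} = \frac{\left(2025 + 3025\right) - 3655}{5715} = \left(5050 - 3655\right) \frac{1}{5715} = 1395 \cdot \frac{1}{5715} = \frac{31}{127}$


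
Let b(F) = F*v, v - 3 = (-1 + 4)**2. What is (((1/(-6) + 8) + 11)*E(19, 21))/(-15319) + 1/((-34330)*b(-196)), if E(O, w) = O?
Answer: -9630978867/412306595680 ≈ -0.023359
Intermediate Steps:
v = 12 (v = 3 + (-1 + 4)**2 = 3 + 3**2 = 3 + 9 = 12)
b(F) = 12*F (b(F) = F*12 = 12*F)
(((1/(-6) + 8) + 11)*E(19, 21))/(-15319) + 1/((-34330)*b(-196)) = (((1/(-6) + 8) + 11)*19)/(-15319) + 1/((-34330)*((12*(-196)))) = (((-1/6 + 8) + 11)*19)*(-1/15319) - 1/34330/(-2352) = ((47/6 + 11)*19)*(-1/15319) - 1/34330*(-1/2352) = ((113/6)*19)*(-1/15319) + 1/80744160 = (2147/6)*(-1/15319) + 1/80744160 = -2147/91914 + 1/80744160 = -9630978867/412306595680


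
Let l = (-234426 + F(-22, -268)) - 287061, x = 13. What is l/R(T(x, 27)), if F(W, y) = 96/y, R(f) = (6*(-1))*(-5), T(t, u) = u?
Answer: -11646551/670 ≈ -17383.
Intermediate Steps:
R(f) = 30 (R(f) = -6*(-5) = 30)
l = -34939653/67 (l = (-234426 + 96/(-268)) - 287061 = (-234426 + 96*(-1/268)) - 287061 = (-234426 - 24/67) - 287061 = -15706566/67 - 287061 = -34939653/67 ≈ -5.2149e+5)
l/R(T(x, 27)) = -34939653/67/30 = -34939653/67*1/30 = -11646551/670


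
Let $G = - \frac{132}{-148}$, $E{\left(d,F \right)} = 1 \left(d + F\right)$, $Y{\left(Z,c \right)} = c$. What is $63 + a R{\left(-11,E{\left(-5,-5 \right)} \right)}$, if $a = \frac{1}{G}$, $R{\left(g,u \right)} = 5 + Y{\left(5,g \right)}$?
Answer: $\frac{619}{11} \approx 56.273$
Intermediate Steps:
$E{\left(d,F \right)} = F + d$ ($E{\left(d,F \right)} = 1 \left(F + d\right) = F + d$)
$R{\left(g,u \right)} = 5 + g$
$G = \frac{33}{37}$ ($G = \left(-132\right) \left(- \frac{1}{148}\right) = \frac{33}{37} \approx 0.89189$)
$a = \frac{37}{33}$ ($a = \frac{1}{\frac{33}{37}} = \frac{37}{33} \approx 1.1212$)
$63 + a R{\left(-11,E{\left(-5,-5 \right)} \right)} = 63 + \frac{37 \left(5 - 11\right)}{33} = 63 + \frac{37}{33} \left(-6\right) = 63 - \frac{74}{11} = \frac{619}{11}$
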